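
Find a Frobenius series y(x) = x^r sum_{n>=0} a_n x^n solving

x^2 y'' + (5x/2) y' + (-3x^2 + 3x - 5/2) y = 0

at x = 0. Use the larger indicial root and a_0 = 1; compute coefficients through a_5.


Write in Frobenius form y'' + (p(x)/x) y' + (q(x)/x^2) y = 0:
  p(x) = 5/2,  q(x) = -3x^2 + 3x - 5/2.
Indicial equation: r(r-1) + (5/2) r + (-5/2) = 0 -> roots r_1 = 1, r_2 = -5/2.
Take r = r_1 = 1. Let y(x) = x^r sum_{n>=0} a_n x^n with a_0 = 1.
Substitute y = x^r sum a_n x^n and match x^{r+n}. The recurrence is
  D(n) a_n + 3 a_{n-1} - 3 a_{n-2} = 0,  where D(n) = (r+n)(r+n-1) + (5/2)(r+n) + (-5/2).
  a_n = [-3 a_{n-1} + 3 a_{n-2}] / D(n).
Since the indicial polynomial factors as (r - r_1)(r - r_2), D(n) = (r_1 + n - r_1)(r_1 + n - r_2) = n(n + 7/2).
Evaluating step by step (a_0 = 1):
  n = 1: D(1) = 1(1 + 7/2) = 9/2; numerator = -3(1) = -3; a_1 = (-3)/(9/2) = -2/3
  n = 2: D(2) = 2(2 + 7/2) = 11; numerator = -3(-2/3) + 3(1) = 5; a_2 = (5)/(11) = 5/11
  n = 3: D(3) = 3(3 + 7/2) = 39/2; numerator = -3(5/11) + 3(-2/3) = -37/11; a_3 = (-37/11)/(39/2) = -74/429
  n = 4: D(4) = 4(4 + 7/2) = 30; numerator = -3(-74/429) + 3(5/11) = 269/143; a_4 = (269/143)/(30) = 269/4290
  n = 5: D(5) = 5(5 + 7/2) = 85/2; numerator = -3(269/4290) + 3(-74/429) = -1009/1430; a_5 = (-1009/1430)/(85/2) = -1009/60775

r = 1; a_0 = 1; a_1 = -2/3; a_2 = 5/11; a_3 = -74/429; a_4 = 269/4290; a_5 = -1009/60775


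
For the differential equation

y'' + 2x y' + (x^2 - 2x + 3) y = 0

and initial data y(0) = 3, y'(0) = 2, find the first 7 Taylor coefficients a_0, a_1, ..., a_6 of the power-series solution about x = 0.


Ansatz: y(x) = sum_{n>=0} a_n x^n, so y'(x) = sum_{n>=1} n a_n x^(n-1) and y''(x) = sum_{n>=2} n(n-1) a_n x^(n-2).
Substitute into P(x) y'' + Q(x) y' + R(x) y = 0 with P(x) = 1, Q(x) = 2x, R(x) = x^2 - 2x + 3, and match powers of x.
Initial conditions: a_0 = 3, a_1 = 2.
Setting the coefficient of each power of x to zero and solving order by order (substituting the coefficients already found):
  x^0: 2 a_2 + 3 a_0 = 0  ->  2 a_2 = -3 a_0 = -9  ->  a_2 = -9/2
  x^1: 6 a_3 + 5 a_1 - 2 a_0 = 0  ->  6 a_3 = -5 a_1 + 2 a_0 = -4  ->  a_3 = -2/3
  x^2: 12 a_4 + 7 a_2 - 2 a_1 + a_0 = 0  ->  12 a_4 = -7 a_2 + 2 a_1 - a_0 = 65/2  ->  a_4 = 65/24
  x^3: 20 a_5 + 9 a_3 - 2 a_2 + a_1 = 0  ->  20 a_5 = -9 a_3 + 2 a_2 - a_1 = -5  ->  a_5 = -1/4
  x^4: 30 a_6 + 11 a_4 - 2 a_3 + a_2 = 0  ->  30 a_6 = -11 a_4 + 2 a_3 - a_2 = -213/8  ->  a_6 = -71/80
Truncated series: y(x) = 3 + 2 x - (9/2) x^2 - (2/3) x^3 + (65/24) x^4 - (1/4) x^5 - (71/80) x^6 + O(x^7).

a_0 = 3; a_1 = 2; a_2 = -9/2; a_3 = -2/3; a_4 = 65/24; a_5 = -1/4; a_6 = -71/80


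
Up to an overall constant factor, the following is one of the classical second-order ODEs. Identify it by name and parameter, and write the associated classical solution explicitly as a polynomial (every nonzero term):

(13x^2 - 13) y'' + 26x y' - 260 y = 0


All three coefficients share the factor -13; dividing through by -13 gives  (1 - x^2) y'' - 2x y' + 20 y = 0.
This matches the Legendre equation (1 - x^2) y'' - 2x y' + n(n+1) y = 0 (note the -2x y' term) with n(n+1) = 20, so n = 4; the polynomial solution is P_4(x).
With y = sum_k a_k x^k, matching x^k gives (k+2)(k+1) a_{k+2} = [k(k+1) - n(n+1)] a_k = (k - 4)(k + 5) a_k. The right side vanishes at k = 4, so the series with the parity of 4 terminates at degree 4.
Standard normalization (P_n(1) = 1): leading coefficient (2n)!/(2^n (n!)^2) = 40320/(16*576) = 35/8, so a_4 = 35/8. Work downward with a_k = (k+1)(k+2) a_{k+2} / ((k - 4)(k + 5)):
  a_2 = (3)(4)(35/8) / ((2 - 4)(2 + 5)) = (105/2)/(-14) = -15/4
  a_0 = (1)(2)(-15/4) / ((0 - 4)(0 + 5)) = (-15/2)/(-20) = 3/8
Hence P_4(x) = 35 x^4/8 - 15 x^2/4 + 3/8.

P_4(x); series = 35 x^4/8 - 15 x^2/4 + 3/8


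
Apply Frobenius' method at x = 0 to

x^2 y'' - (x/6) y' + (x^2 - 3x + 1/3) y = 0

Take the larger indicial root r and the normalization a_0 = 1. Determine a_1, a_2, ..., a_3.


Write in Frobenius form y'' + (p(x)/x) y' + (q(x)/x^2) y = 0:
  p(x) = -1/6,  q(x) = x^2 - 3x + 1/3.
Indicial equation: r(r-1) + (-1/6) r + (1/3) = 0 -> roots r_1 = 2/3, r_2 = 1/2.
Take r = r_1 = 2/3. Let y(x) = x^r sum_{n>=0} a_n x^n with a_0 = 1.
Substitute y = x^r sum a_n x^n and match x^{r+n}. The recurrence is
  D(n) a_n - 3 a_{n-1} + 1 a_{n-2} = 0,  where D(n) = (r+n)(r+n-1) + (-1/6)(r+n) + (1/3).
  a_n = [3 a_{n-1} - 1 a_{n-2}] / D(n).
Since the indicial polynomial factors as (r - r_1)(r - r_2), D(n) = (r_1 + n - r_1)(r_1 + n - r_2) = n(n + 1/6).
Evaluating step by step (a_0 = 1):
  n = 1: D(1) = 1(1 + 1/6) = 7/6; numerator = 3(1) = 3; a_1 = (3)/(7/6) = 18/7
  n = 2: D(2) = 2(2 + 1/6) = 13/3; numerator = 3(18/7) - 1(1) = 47/7; a_2 = (47/7)/(13/3) = 141/91
  n = 3: D(3) = 3(3 + 1/6) = 19/2; numerator = 3(141/91) - 1(18/7) = 27/13; a_3 = (27/13)/(19/2) = 54/247

r = 2/3; a_0 = 1; a_1 = 18/7; a_2 = 141/91; a_3 = 54/247


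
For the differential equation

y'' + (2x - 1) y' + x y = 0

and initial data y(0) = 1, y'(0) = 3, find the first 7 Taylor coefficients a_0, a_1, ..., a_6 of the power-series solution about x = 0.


Ansatz: y(x) = sum_{n>=0} a_n x^n, so y'(x) = sum_{n>=1} n a_n x^(n-1) and y''(x) = sum_{n>=2} n(n-1) a_n x^(n-2).
Substitute into P(x) y'' + Q(x) y' + R(x) y = 0 with P(x) = 1, Q(x) = 2x - 1, R(x) = x, and match powers of x.
Initial conditions: a_0 = 1, a_1 = 3.
Setting the coefficient of each power of x to zero and solving order by order (substituting the coefficients already found):
  x^0: 2 a_2 - a_1 = 0  ->  2 a_2 = a_1 = 3  ->  a_2 = 3/2
  x^1: 6 a_3 - 2 a_2 + 2 a_1 + a_0 = 0  ->  6 a_3 = 2 a_2 - 2 a_1 - a_0 = -4  ->  a_3 = -2/3
  x^2: 12 a_4 - 3 a_3 + 4 a_2 + a_1 = 0  ->  12 a_4 = 3 a_3 - 4 a_2 - a_1 = -11  ->  a_4 = -11/12
  x^3: 20 a_5 - 4 a_4 + 6 a_3 + a_2 = 0  ->  20 a_5 = 4 a_4 - 6 a_3 - a_2 = -7/6  ->  a_5 = -7/120
  x^4: 30 a_6 - 5 a_5 + 8 a_4 + a_3 = 0  ->  30 a_6 = 5 a_5 - 8 a_4 - a_3 = 185/24  ->  a_6 = 37/144
Truncated series: y(x) = 1 + 3 x + (3/2) x^2 - (2/3) x^3 - (11/12) x^4 - (7/120) x^5 + (37/144) x^6 + O(x^7).

a_0 = 1; a_1 = 3; a_2 = 3/2; a_3 = -2/3; a_4 = -11/12; a_5 = -7/120; a_6 = 37/144


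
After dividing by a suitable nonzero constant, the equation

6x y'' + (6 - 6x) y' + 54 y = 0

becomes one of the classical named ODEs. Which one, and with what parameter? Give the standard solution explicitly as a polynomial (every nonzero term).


All three coefficients share the factor 6; dividing through by 6 gives  x y'' + (1 - x) y' + 9 y = 0.
This matches the Laguerre equation x y'' + (1 - x) y' + n y = 0 with n = 9; the polynomial solution is L_9(x).
With y = sum_k a_k x^k, matching x^k gives (k+1)k a_{k+1} + (k+1) a_{k+1} - k a_k + n a_k = 0, i.e. (k+1)^2 a_{k+1} = (k - n) a_k = (k - 9) a_k. The right side vanishes at k = 9, so the series terminates at degree 9.
Standard normalization L_n(0) = 1 gives a_0 = 1. Work upward with a_{k+1} = (k - 9) a_k / (k+1)^2:
  a_1 = (0 - 9)(1) / 1^2 = -9/1 = -9
  a_2 = (1 - 9)(-9) / 2^2 = 72/4 = 18
  a_3 = (2 - 9)(18) / 3^2 = -126/9 = -14
  a_4 = (3 - 9)(-14) / 4^2 = 84/16 = 21/4
  a_5 = (4 - 9)(21/4) / 5^2 = (-105/4)/25 = -21/20
  a_6 = (5 - 9)(-21/20) / 6^2 = (21/5)/36 = 7/60
  a_7 = (6 - 9)(7/60) / 7^2 = (-7/20)/49 = -1/140
  a_8 = (7 - 9)(-1/140) / 8^2 = (1/70)/64 = 1/4480
  a_9 = (8 - 9)(1/4480) / 9^2 = (-1/4480)/81 = -1/362880
Hence L_9(x) = -x^9/362880 + x^8/4480 - x^7/140 + 7 x^6/60 - 21 x^5/20 + 21 x^4/4 - 14 x^3 + 18 x^2 - 9 x + 1.

L_9(x); series = -x^9/362880 + x^8/4480 - x^7/140 + 7 x^6/60 - 21 x^5/20 + 21 x^4/4 - 14 x^3 + 18 x^2 - 9 x + 1


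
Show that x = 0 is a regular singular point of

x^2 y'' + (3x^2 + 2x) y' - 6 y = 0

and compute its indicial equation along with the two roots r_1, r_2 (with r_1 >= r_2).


Divide by x^2 to reach normal form y'' + P_1(x) y' + P_2(x) y = 0 with P_1(x) = 3 + 2/x and P_2(x) = -6/x^2.
x = 0 is a singular point because the y'-coefficient 3 + 2/x has a pole at x = 0 and the y-coefficient -6/x^2 has a pole at x = 0.
It is a regular singular point because x P_1(x) = p(x) = 3x + 2 and x^2 P_2(x) = q(x) = -6 are polynomials, hence analytic at x = 0.
p(0) = 2,  q(0) = -6.
Indicial equation: r(r-1) + p(0) r + q(0) = 0, i.e. r^2 + (p(0) - 1) r + q(0) = 0, i.e. r^2 + 1 r - 6 = 0.
Discriminant: (1)^2 - 4(-6) = 25, so r = (-1 ± 5)/2.
Solving: r_1 = 2, r_2 = -3.

indicial: r^2 + 1 r - 6 = 0; roots r_1 = 2, r_2 = -3


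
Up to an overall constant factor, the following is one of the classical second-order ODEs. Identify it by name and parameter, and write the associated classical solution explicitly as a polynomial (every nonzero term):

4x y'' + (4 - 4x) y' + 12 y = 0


All three coefficients share the factor 4; dividing through by 4 gives  x y'' + (1 - x) y' + 3 y = 0.
This matches the Laguerre equation x y'' + (1 - x) y' + n y = 0 with n = 3; the polynomial solution is L_3(x).
With y = sum_k a_k x^k, matching x^k gives (k+1)k a_{k+1} + (k+1) a_{k+1} - k a_k + n a_k = 0, i.e. (k+1)^2 a_{k+1} = (k - n) a_k = (k - 3) a_k. The right side vanishes at k = 3, so the series terminates at degree 3.
Standard normalization L_n(0) = 1 gives a_0 = 1. Work upward with a_{k+1} = (k - 3) a_k / (k+1)^2:
  a_1 = (0 - 3)(1) / 1^2 = -3/1 = -3
  a_2 = (1 - 3)(-3) / 2^2 = 6/4 = 3/2
  a_3 = (2 - 3)(3/2) / 3^2 = (-3/2)/9 = -1/6
Hence L_3(x) = -x^3/6 + 3 x^2/2 - 3 x + 1.

L_3(x); series = -x^3/6 + 3 x^2/2 - 3 x + 1


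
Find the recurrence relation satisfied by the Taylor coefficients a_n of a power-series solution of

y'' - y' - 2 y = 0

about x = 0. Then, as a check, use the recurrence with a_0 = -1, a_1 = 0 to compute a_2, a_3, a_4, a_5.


Substitute y = sum_n a_n x^n.
y''(x) has coefficient (n+2)(n+1) a_{n+2} at x^n;
-y'(x) has coefficient -(n+1) a_{n+1} at x^n;
-2 y(x) has coefficient -2 a_n at x^n.
Matching x^n: (n+2)(n+1) a_{n+2} - (n+1) a_{n+1} - 2 a_n = 0.
Thus a_{n+2} = [(n+1) a_{n+1} + 2 a_n] / ((n+1)(n+2)).

Check with a_0 = -1, a_1 = 0 (apply the recurrence for n = 0, 1, 2, 3): a_0 = -1, a_1 = 0, a_2 = -1, a_3 = -1/3, a_4 = -1/4, a_5 = -1/12.

a_(n+2) = [(n+1) a_(n+1) + 2 a_n] / ((n+1)(n+2)); check: a_0 = -1, a_1 = 0, a_2 = -1, a_3 = -1/3, a_4 = -1/4, a_5 = -1/12


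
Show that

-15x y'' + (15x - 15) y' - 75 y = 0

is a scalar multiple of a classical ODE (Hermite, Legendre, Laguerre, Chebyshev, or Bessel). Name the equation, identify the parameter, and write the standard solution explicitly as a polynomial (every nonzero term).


All three coefficients share the factor -15; dividing through by -15 gives  x y'' + (1 - x) y' + 5 y = 0.
This matches the Laguerre equation x y'' + (1 - x) y' + n y = 0 with n = 5; the polynomial solution is L_5(x).
With y = sum_k a_k x^k, matching x^k gives (k+1)k a_{k+1} + (k+1) a_{k+1} - k a_k + n a_k = 0, i.e. (k+1)^2 a_{k+1} = (k - n) a_k = (k - 5) a_k. The right side vanishes at k = 5, so the series terminates at degree 5.
Standard normalization L_n(0) = 1 gives a_0 = 1. Work upward with a_{k+1} = (k - 5) a_k / (k+1)^2:
  a_1 = (0 - 5)(1) / 1^2 = -5/1 = -5
  a_2 = (1 - 5)(-5) / 2^2 = 20/4 = 5
  a_3 = (2 - 5)(5) / 3^2 = -15/9 = -5/3
  a_4 = (3 - 5)(-5/3) / 4^2 = (10/3)/16 = 5/24
  a_5 = (4 - 5)(5/24) / 5^2 = (-5/24)/25 = -1/120
Hence L_5(x) = -x^5/120 + 5 x^4/24 - 5 x^3/3 + 5 x^2 - 5 x + 1.

L_5(x); series = -x^5/120 + 5 x^4/24 - 5 x^3/3 + 5 x^2 - 5 x + 1


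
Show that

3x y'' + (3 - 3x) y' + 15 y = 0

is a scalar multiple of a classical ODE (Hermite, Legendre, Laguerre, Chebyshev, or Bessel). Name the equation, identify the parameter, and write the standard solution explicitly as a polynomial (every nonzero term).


All three coefficients share the factor 3; dividing through by 3 gives  x y'' + (1 - x) y' + 5 y = 0.
This matches the Laguerre equation x y'' + (1 - x) y' + n y = 0 with n = 5; the polynomial solution is L_5(x).
With y = sum_k a_k x^k, matching x^k gives (k+1)k a_{k+1} + (k+1) a_{k+1} - k a_k + n a_k = 0, i.e. (k+1)^2 a_{k+1} = (k - n) a_k = (k - 5) a_k. The right side vanishes at k = 5, so the series terminates at degree 5.
Standard normalization L_n(0) = 1 gives a_0 = 1. Work upward with a_{k+1} = (k - 5) a_k / (k+1)^2:
  a_1 = (0 - 5)(1) / 1^2 = -5/1 = -5
  a_2 = (1 - 5)(-5) / 2^2 = 20/4 = 5
  a_3 = (2 - 5)(5) / 3^2 = -15/9 = -5/3
  a_4 = (3 - 5)(-5/3) / 4^2 = (10/3)/16 = 5/24
  a_5 = (4 - 5)(5/24) / 5^2 = (-5/24)/25 = -1/120
Hence L_5(x) = -x^5/120 + 5 x^4/24 - 5 x^3/3 + 5 x^2 - 5 x + 1.

L_5(x); series = -x^5/120 + 5 x^4/24 - 5 x^3/3 + 5 x^2 - 5 x + 1


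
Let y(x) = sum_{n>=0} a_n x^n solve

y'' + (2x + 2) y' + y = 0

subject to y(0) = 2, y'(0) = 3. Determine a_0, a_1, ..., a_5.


Ansatz: y(x) = sum_{n>=0} a_n x^n, so y'(x) = sum_{n>=1} n a_n x^(n-1) and y''(x) = sum_{n>=2} n(n-1) a_n x^(n-2).
Substitute into P(x) y'' + Q(x) y' + R(x) y = 0 with P(x) = 1, Q(x) = 2x + 2, R(x) = 1, and match powers of x.
Initial conditions: a_0 = 2, a_1 = 3.
Setting the coefficient of each power of x to zero and solving order by order (substituting the coefficients already found):
  x^0: 2 a_2 + 2 a_1 + a_0 = 0  ->  2 a_2 = -2 a_1 - a_0 = -8  ->  a_2 = -4
  x^1: 6 a_3 + 4 a_2 + 3 a_1 = 0  ->  6 a_3 = -4 a_2 - 3 a_1 = 7  ->  a_3 = 7/6
  x^2: 12 a_4 + 6 a_3 + 5 a_2 = 0  ->  12 a_4 = -6 a_3 - 5 a_2 = 13  ->  a_4 = 13/12
  x^3: 20 a_5 + 8 a_4 + 7 a_3 = 0  ->  20 a_5 = -8 a_4 - 7 a_3 = -101/6  ->  a_5 = -101/120
Truncated series: y(x) = 2 + 3 x - 4 x^2 + (7/6) x^3 + (13/12) x^4 - (101/120) x^5 + O(x^6).

a_0 = 2; a_1 = 3; a_2 = -4; a_3 = 7/6; a_4 = 13/12; a_5 = -101/120


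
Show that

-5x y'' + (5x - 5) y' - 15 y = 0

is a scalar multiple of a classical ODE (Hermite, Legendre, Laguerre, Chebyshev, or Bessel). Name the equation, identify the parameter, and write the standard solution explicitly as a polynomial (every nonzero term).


All three coefficients share the factor -5; dividing through by -5 gives  x y'' + (1 - x) y' + 3 y = 0.
This matches the Laguerre equation x y'' + (1 - x) y' + n y = 0 with n = 3; the polynomial solution is L_3(x).
With y = sum_k a_k x^k, matching x^k gives (k+1)k a_{k+1} + (k+1) a_{k+1} - k a_k + n a_k = 0, i.e. (k+1)^2 a_{k+1} = (k - n) a_k = (k - 3) a_k. The right side vanishes at k = 3, so the series terminates at degree 3.
Standard normalization L_n(0) = 1 gives a_0 = 1. Work upward with a_{k+1} = (k - 3) a_k / (k+1)^2:
  a_1 = (0 - 3)(1) / 1^2 = -3/1 = -3
  a_2 = (1 - 3)(-3) / 2^2 = 6/4 = 3/2
  a_3 = (2 - 3)(3/2) / 3^2 = (-3/2)/9 = -1/6
Hence L_3(x) = -x^3/6 + 3 x^2/2 - 3 x + 1.

L_3(x); series = -x^3/6 + 3 x^2/2 - 3 x + 1


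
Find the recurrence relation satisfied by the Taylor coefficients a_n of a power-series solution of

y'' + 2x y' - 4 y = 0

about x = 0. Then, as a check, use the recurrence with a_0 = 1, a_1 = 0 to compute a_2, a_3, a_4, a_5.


Substitute y = sum_n a_n x^n.
y''(x) has coefficient (n+2)(n+1) a_{n+2} at x^n;
2 x y'(x) has coefficient 2 n a_n at x^n (shift);
-4 y(x) has coefficient -4 a_n at x^n.
Matching x^n: (n+2)(n+1) a_{n+2} + (2n - 4) a_n = 0.
Thus a_{n+2} = (-2n + 4) / ((n+1)(n+2)) * a_n.

Check with a_0 = 1, a_1 = 0 (apply the recurrence for n = 0, 1, 2, 3): a_0 = 1, a_1 = 0, a_2 = 2, a_3 = 0, a_4 = 0, a_5 = 0.

a_(n+2) = (-2n + 4) / ((n+1)(n+2)) * a_n; check: a_0 = 1, a_1 = 0, a_2 = 2, a_3 = 0, a_4 = 0, a_5 = 0


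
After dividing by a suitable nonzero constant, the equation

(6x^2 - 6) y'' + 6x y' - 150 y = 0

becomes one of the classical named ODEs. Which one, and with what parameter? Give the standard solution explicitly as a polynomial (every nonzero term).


All three coefficients share the factor -6; dividing through by -6 gives  (1 - x^2) y'' - x y' + 25 y = 0.
This matches the Chebyshev equation (1 - x^2) y'' - x y' + n^2 y = 0 (note the -x y' term, not -2x y') with n^2 = 25, so n = 5; the polynomial solution is T_5(x).
With y = sum_k a_k x^k, matching x^k gives (k+2)(k+1) a_{k+2} = (k^2 - n^2) a_k = (k - 5)(k + 5) a_k. The right side vanishes at k = 5, so the series with the parity of 5 terminates at degree 5.
Standard normalization: leading coefficient of T_n is 2^(n-1), so a_5 = 2^4 = 16. Work downward with a_k = (k+1)(k+2) a_{k+2} / ((k - 5)(k + 5)):
  a_3 = (4)(5)(16) / ((3 - 5)(3 + 5)) = 320/(-16) = -20
  a_1 = (2)(3)(-20) / ((1 - 5)(1 + 5)) = -120/(-24) = 5
Hence T_5(x) = 16 x^5 - 20 x^3 + 5 x.

T_5(x); series = 16 x^5 - 20 x^3 + 5 x


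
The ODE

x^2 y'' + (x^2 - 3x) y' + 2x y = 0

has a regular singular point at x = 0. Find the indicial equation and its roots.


Divide by x^2 to reach normal form y'' + P_1(x) y' + P_2(x) y = 0 with P_1(x) = 1 - 3/x and P_2(x) = 2/x.
x = 0 is a singular point because the y'-coefficient 1 - 3/x has a pole at x = 0 and the y-coefficient 2/x has a pole at x = 0.
It is a regular singular point because x P_1(x) = p(x) = x - 3 and x^2 P_2(x) = q(x) = 2x are polynomials, hence analytic at x = 0.
p(0) = -3,  q(0) = 0.
Indicial equation: r(r-1) + p(0) r + q(0) = 0, i.e. r^2 + (p(0) - 1) r + q(0) = 0, i.e. r^2 - 4 r = 0.
Discriminant: (-4)^2 - 4(0) = 16, so r = (4 ± 4)/2.
Solving: r_1 = 4, r_2 = 0.

indicial: r^2 - 4 r = 0; roots r_1 = 4, r_2 = 0


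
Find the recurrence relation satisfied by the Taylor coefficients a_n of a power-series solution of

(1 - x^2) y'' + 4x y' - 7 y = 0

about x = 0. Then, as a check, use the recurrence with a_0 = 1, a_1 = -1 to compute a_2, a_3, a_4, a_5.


Substitute y = sum_n a_n x^n.
(1 - 1 x^2) y'' contributes (n+2)(n+1) a_{n+2} - n(n-1) a_n at x^n.
4 x y'(x) contributes 4 n a_n at x^n.
-7 y(x) contributes -7 a_n at x^n.
Matching x^n: (n+2)(n+1) a_{n+2} + (-n(n-1) + 4 n - 7) a_n = 0.
Thus a_{n+2} = (n(n-1) - 4 n + 7) / ((n+1)(n+2)) * a_n.

Check with a_0 = 1, a_1 = -1 (apply the recurrence for n = 0, 1, 2, 3): a_0 = 1, a_1 = -1, a_2 = 7/2, a_3 = -1/2, a_4 = 7/24, a_5 = -1/40.

a_(n+2) = (n(n-1) - 4 n + 7) / ((n+1)(n+2)) * a_n; check: a_0 = 1, a_1 = -1, a_2 = 7/2, a_3 = -1/2, a_4 = 7/24, a_5 = -1/40


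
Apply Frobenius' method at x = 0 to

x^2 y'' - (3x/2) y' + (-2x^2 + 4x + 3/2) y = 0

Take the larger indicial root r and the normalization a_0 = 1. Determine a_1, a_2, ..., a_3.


Write in Frobenius form y'' + (p(x)/x) y' + (q(x)/x^2) y = 0:
  p(x) = -3/2,  q(x) = -2x^2 + 4x + 3/2.
Indicial equation: r(r-1) + (-3/2) r + (3/2) = 0 -> roots r_1 = 3/2, r_2 = 1.
Take r = r_1 = 3/2. Let y(x) = x^r sum_{n>=0} a_n x^n with a_0 = 1.
Substitute y = x^r sum a_n x^n and match x^{r+n}. The recurrence is
  D(n) a_n + 4 a_{n-1} - 2 a_{n-2} = 0,  where D(n) = (r+n)(r+n-1) + (-3/2)(r+n) + (3/2).
  a_n = [-4 a_{n-1} + 2 a_{n-2}] / D(n).
Since the indicial polynomial factors as (r - r_1)(r - r_2), D(n) = (r_1 + n - r_1)(r_1 + n - r_2) = n(n + 1/2).
Evaluating step by step (a_0 = 1):
  n = 1: D(1) = 1(1 + 1/2) = 3/2; numerator = -4(1) = -4; a_1 = (-4)/(3/2) = -8/3
  n = 2: D(2) = 2(2 + 1/2) = 5; numerator = -4(-8/3) + 2(1) = 38/3; a_2 = (38/3)/(5) = 38/15
  n = 3: D(3) = 3(3 + 1/2) = 21/2; numerator = -4(38/15) + 2(-8/3) = -232/15; a_3 = (-232/15)/(21/2) = -464/315

r = 3/2; a_0 = 1; a_1 = -8/3; a_2 = 38/15; a_3 = -464/315


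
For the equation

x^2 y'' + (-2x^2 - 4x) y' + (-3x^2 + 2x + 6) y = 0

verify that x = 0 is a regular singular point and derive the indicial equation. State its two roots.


Divide by x^2 to reach normal form y'' + P_1(x) y' + P_2(x) y = 0 with P_1(x) = -2 - 4/x and P_2(x) = -3 + 2/x + 6/x^2.
x = 0 is a singular point because the y'-coefficient -2 - 4/x has a pole at x = 0 and the y-coefficient -3 + 2/x + 6/x^2 has a pole at x = 0.
It is a regular singular point because x P_1(x) = p(x) = -2x - 4 and x^2 P_2(x) = q(x) = -3x^2 + 2x + 6 are polynomials, hence analytic at x = 0.
p(0) = -4,  q(0) = 6.
Indicial equation: r(r-1) + p(0) r + q(0) = 0, i.e. r^2 + (p(0) - 1) r + q(0) = 0, i.e. r^2 - 5 r + 6 = 0.
Discriminant: (-5)^2 - 4(6) = 1, so r = (5 ± 1)/2.
Solving: r_1 = 3, r_2 = 2.

indicial: r^2 - 5 r + 6 = 0; roots r_1 = 3, r_2 = 2


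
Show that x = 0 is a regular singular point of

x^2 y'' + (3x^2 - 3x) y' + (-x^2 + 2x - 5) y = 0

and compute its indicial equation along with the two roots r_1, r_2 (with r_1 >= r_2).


Divide by x^2 to reach normal form y'' + P_1(x) y' + P_2(x) y = 0 with P_1(x) = 3 - 3/x and P_2(x) = -1 + 2/x - 5/x^2.
x = 0 is a singular point because the y'-coefficient 3 - 3/x has a pole at x = 0 and the y-coefficient -1 + 2/x - 5/x^2 has a pole at x = 0.
It is a regular singular point because x P_1(x) = p(x) = 3x - 3 and x^2 P_2(x) = q(x) = -x^2 + 2x - 5 are polynomials, hence analytic at x = 0.
p(0) = -3,  q(0) = -5.
Indicial equation: r(r-1) + p(0) r + q(0) = 0, i.e. r^2 + (p(0) - 1) r + q(0) = 0, i.e. r^2 - 4 r - 5 = 0.
Discriminant: (-4)^2 - 4(-5) = 36, so r = (4 ± 6)/2.
Solving: r_1 = 5, r_2 = -1.

indicial: r^2 - 4 r - 5 = 0; roots r_1 = 5, r_2 = -1


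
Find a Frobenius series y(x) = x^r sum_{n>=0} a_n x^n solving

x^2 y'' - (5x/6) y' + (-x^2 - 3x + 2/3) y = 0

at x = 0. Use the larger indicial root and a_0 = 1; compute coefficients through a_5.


Write in Frobenius form y'' + (p(x)/x) y' + (q(x)/x^2) y = 0:
  p(x) = -5/6,  q(x) = -x^2 - 3x + 2/3.
Indicial equation: r(r-1) + (-5/6) r + (2/3) = 0 -> roots r_1 = 4/3, r_2 = 1/2.
Take r = r_1 = 4/3. Let y(x) = x^r sum_{n>=0} a_n x^n with a_0 = 1.
Substitute y = x^r sum a_n x^n and match x^{r+n}. The recurrence is
  D(n) a_n - 3 a_{n-1} - 1 a_{n-2} = 0,  where D(n) = (r+n)(r+n-1) + (-5/6)(r+n) + (2/3).
  a_n = [3 a_{n-1} + 1 a_{n-2}] / D(n).
Since the indicial polynomial factors as (r - r_1)(r - r_2), D(n) = (r_1 + n - r_1)(r_1 + n - r_2) = n(n + 5/6).
Evaluating step by step (a_0 = 1):
  n = 1: D(1) = 1(1 + 5/6) = 11/6; numerator = 3(1) = 3; a_1 = (3)/(11/6) = 18/11
  n = 2: D(2) = 2(2 + 5/6) = 17/3; numerator = 3(18/11) + 1(1) = 65/11; a_2 = (65/11)/(17/3) = 195/187
  n = 3: D(3) = 3(3 + 5/6) = 23/2; numerator = 3(195/187) + 1(18/11) = 81/17; a_3 = (81/17)/(23/2) = 162/391
  n = 4: D(4) = 4(4 + 5/6) = 58/3; numerator = 3(162/391) + 1(195/187) = 9831/4301; a_4 = (9831/4301)/(58/3) = 1017/8602
  n = 5: D(5) = 5(5 + 5/6) = 175/6; numerator = 3(1017/8602) + 1(162/391) = 6615/8602; a_5 = (6615/8602)/(175/6) = 567/21505

r = 4/3; a_0 = 1; a_1 = 18/11; a_2 = 195/187; a_3 = 162/391; a_4 = 1017/8602; a_5 = 567/21505


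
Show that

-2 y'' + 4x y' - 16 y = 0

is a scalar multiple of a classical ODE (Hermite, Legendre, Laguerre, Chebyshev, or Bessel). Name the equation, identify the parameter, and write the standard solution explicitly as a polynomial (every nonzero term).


All three coefficients share the factor -2; dividing through by -2 gives  y'' - 2x y' + 8 y = 0.
This matches the Hermite equation y'' - 2x y' + 2n y = 0 with 2n = 8, so n = 4; the polynomial solution is H_4(x).
With y = sum_k a_k x^k, matching x^k gives (k+2)(k+1) a_{k+2} = 2(k - n) a_k = 2(k - 4) a_k. The right side vanishes at k = 4, so the series with the parity of 4 terminates at degree 4.
Standard normalization: leading coefficient of H_n is 2^n, so a_4 = 2^4 = 16. Work downward with a_k = (k+1)(k+2) a_{k+2} / (2(k - n)):
  a_2 = (3)(4)(16) / (2(2 - 4)) = 192/(-4) = -48
  a_0 = (1)(2)(-48) / (2(0 - 4)) = -96/(-8) = 12
Hence H_4(x) = 16 x^4 - 48 x^2 + 12.

H_4(x); series = 16 x^4 - 48 x^2 + 12


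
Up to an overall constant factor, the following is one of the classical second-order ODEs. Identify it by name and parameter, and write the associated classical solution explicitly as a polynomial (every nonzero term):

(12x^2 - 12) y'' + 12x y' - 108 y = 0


All three coefficients share the factor -12; dividing through by -12 gives  (1 - x^2) y'' - x y' + 9 y = 0.
This matches the Chebyshev equation (1 - x^2) y'' - x y' + n^2 y = 0 (note the -x y' term, not -2x y') with n^2 = 9, so n = 3; the polynomial solution is T_3(x).
With y = sum_k a_k x^k, matching x^k gives (k+2)(k+1) a_{k+2} = (k^2 - n^2) a_k = (k - 3)(k + 3) a_k. The right side vanishes at k = 3, so the series with the parity of 3 terminates at degree 3.
Standard normalization: leading coefficient of T_n is 2^(n-1), so a_3 = 2^2 = 4. Work downward with a_k = (k+1)(k+2) a_{k+2} / ((k - 3)(k + 3)):
  a_1 = (2)(3)(4) / ((1 - 3)(1 + 3)) = 24/(-8) = -3
Hence T_3(x) = 4 x^3 - 3 x.

T_3(x); series = 4 x^3 - 3 x


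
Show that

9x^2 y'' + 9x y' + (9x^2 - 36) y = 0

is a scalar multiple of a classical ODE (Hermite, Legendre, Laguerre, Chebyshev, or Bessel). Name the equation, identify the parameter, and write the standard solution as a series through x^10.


All three coefficients share the factor 9; dividing through by 9 gives  x^2 y'' + x y' + (x^2 - 4) y = 0.
This matches the Bessel equation x^2 y'' + x y' + (x^2 - nu^2) y = 0 with nu^2 = 4, so nu = 2; the solution bounded at x = 0 is J_2(x).
Frobenius at x = 0: indicial roots ±nu; for r = nu the recurrence k(k + 2nu) c_k = -c_{k-2} gives the standard series J_nu(x) = sum_{k>=0} (-1)^k / (k! (k+nu)!) (x/2)^(2k+nu). Evaluate the first 5 terms:
  k = 0: (-1)^0 / (0! * 2! * 2^2) x^2 = 1/(1*2*4) x^2 = (1/8) x^2
  k = 1: (-1)^1 / (1! * 3! * 2^4) x^4 = -1/(1*6*16) x^4 = (-1/96) x^4
  k = 2: (-1)^2 / (2! * 4! * 2^6) x^6 = 1/(2*24*64) x^6 = (1/3072) x^6
  k = 3: (-1)^3 / (3! * 5! * 2^8) x^8 = -1/(6*120*256) x^8 = (-1/184320) x^8
  k = 4: (-1)^4 / (4! * 6! * 2^10) x^10 = 1/(24*720*1024) x^10 = (1/17694720) x^10
Hence J_2(x) = x^10/17694720 - x^8/184320 + x^6/3072 - x^4/96 + x^2/8 + ....

J_2(x); series = x^10/17694720 - x^8/184320 + x^6/3072 - x^4/96 + x^2/8


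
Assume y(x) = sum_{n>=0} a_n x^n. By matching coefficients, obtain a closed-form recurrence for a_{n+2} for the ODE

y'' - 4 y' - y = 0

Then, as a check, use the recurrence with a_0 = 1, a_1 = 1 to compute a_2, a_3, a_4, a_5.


Substitute y = sum_n a_n x^n.
y''(x) has coefficient (n+2)(n+1) a_{n+2} at x^n;
-4 y'(x) has coefficient -4 (n+1) a_{n+1} at x^n;
-y(x) has coefficient -1 a_n at x^n.
Matching x^n: (n+2)(n+1) a_{n+2} - 4 (n+1) a_{n+1} - 1 a_n = 0.
Thus a_{n+2} = [4 (n+1) a_{n+1} + 1 a_n] / ((n+1)(n+2)).

Check with a_0 = 1, a_1 = 1 (apply the recurrence for n = 0, 1, 2, 3): a_0 = 1, a_1 = 1, a_2 = 5/2, a_3 = 7/2, a_4 = 89/24, a_5 = 377/120.

a_(n+2) = [4 (n+1) a_(n+1) + 1 a_n] / ((n+1)(n+2)); check: a_0 = 1, a_1 = 1, a_2 = 5/2, a_3 = 7/2, a_4 = 89/24, a_5 = 377/120


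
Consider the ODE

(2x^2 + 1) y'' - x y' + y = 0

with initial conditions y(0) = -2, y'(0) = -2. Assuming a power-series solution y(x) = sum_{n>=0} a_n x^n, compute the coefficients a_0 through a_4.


Ansatz: y(x) = sum_{n>=0} a_n x^n, so y'(x) = sum_{n>=1} n a_n x^(n-1) and y''(x) = sum_{n>=2} n(n-1) a_n x^(n-2).
Substitute into P(x) y'' + Q(x) y' + R(x) y = 0 with P(x) = 2x^2 + 1, Q(x) = -x, R(x) = 1, and match powers of x.
Initial conditions: a_0 = -2, a_1 = -2.
Setting the coefficient of each power of x to zero and solving order by order (substituting the coefficients already found):
  x^0: 2 a_2 + a_0 = 0  ->  2 a_2 = -a_0 = 2  ->  a_2 = 1
  x^1: 6 a_3 = 0  ->  a_3 = 0
  x^2: 12 a_4 + 3 a_2 = 0  ->  12 a_4 = -3 a_2 = -3  ->  a_4 = -1/4
Truncated series: y(x) = -2 - 2 x + x^2 - (1/4) x^4 + O(x^5).

a_0 = -2; a_1 = -2; a_2 = 1; a_3 = 0; a_4 = -1/4


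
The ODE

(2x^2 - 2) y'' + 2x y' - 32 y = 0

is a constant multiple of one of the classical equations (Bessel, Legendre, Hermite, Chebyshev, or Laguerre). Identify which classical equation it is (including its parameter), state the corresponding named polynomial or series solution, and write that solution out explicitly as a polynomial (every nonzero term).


All three coefficients share the factor -2; dividing through by -2 gives  (1 - x^2) y'' - x y' + 16 y = 0.
This matches the Chebyshev equation (1 - x^2) y'' - x y' + n^2 y = 0 (note the -x y' term, not -2x y') with n^2 = 16, so n = 4; the polynomial solution is T_4(x).
With y = sum_k a_k x^k, matching x^k gives (k+2)(k+1) a_{k+2} = (k^2 - n^2) a_k = (k - 4)(k + 4) a_k. The right side vanishes at k = 4, so the series with the parity of 4 terminates at degree 4.
Standard normalization: leading coefficient of T_n is 2^(n-1), so a_4 = 2^3 = 8. Work downward with a_k = (k+1)(k+2) a_{k+2} / ((k - 4)(k + 4)):
  a_2 = (3)(4)(8) / ((2 - 4)(2 + 4)) = 96/(-12) = -8
  a_0 = (1)(2)(-8) / ((0 - 4)(0 + 4)) = -16/(-16) = 1
Hence T_4(x) = 8 x^4 - 8 x^2 + 1.

T_4(x); series = 8 x^4 - 8 x^2 + 1


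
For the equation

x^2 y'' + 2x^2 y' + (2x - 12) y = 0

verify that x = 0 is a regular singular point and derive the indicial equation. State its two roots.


Divide by x^2 to reach normal form y'' + P_1(x) y' + P_2(x) y = 0 with P_1(x) = 2 and P_2(x) = 2/x - 12/x^2.
x = 0 is a singular point because the y-coefficient 2/x - 12/x^2 has a pole at x = 0.
It is a regular singular point because x P_1(x) = p(x) = 2x and x^2 P_2(x) = q(x) = 2x - 12 are polynomials, hence analytic at x = 0.
p(0) = 0,  q(0) = -12.
Indicial equation: r(r-1) + p(0) r + q(0) = 0, i.e. r^2 + (p(0) - 1) r + q(0) = 0, i.e. r^2 - 1 r - 12 = 0.
Discriminant: (-1)^2 - 4(-12) = 49, so r = (1 ± 7)/2.
Solving: r_1 = 4, r_2 = -3.

indicial: r^2 - 1 r - 12 = 0; roots r_1 = 4, r_2 = -3


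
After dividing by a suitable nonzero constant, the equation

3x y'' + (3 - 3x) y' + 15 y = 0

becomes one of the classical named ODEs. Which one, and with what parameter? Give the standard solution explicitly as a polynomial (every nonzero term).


All three coefficients share the factor 3; dividing through by 3 gives  x y'' + (1 - x) y' + 5 y = 0.
This matches the Laguerre equation x y'' + (1 - x) y' + n y = 0 with n = 5; the polynomial solution is L_5(x).
With y = sum_k a_k x^k, matching x^k gives (k+1)k a_{k+1} + (k+1) a_{k+1} - k a_k + n a_k = 0, i.e. (k+1)^2 a_{k+1} = (k - n) a_k = (k - 5) a_k. The right side vanishes at k = 5, so the series terminates at degree 5.
Standard normalization L_n(0) = 1 gives a_0 = 1. Work upward with a_{k+1} = (k - 5) a_k / (k+1)^2:
  a_1 = (0 - 5)(1) / 1^2 = -5/1 = -5
  a_2 = (1 - 5)(-5) / 2^2 = 20/4 = 5
  a_3 = (2 - 5)(5) / 3^2 = -15/9 = -5/3
  a_4 = (3 - 5)(-5/3) / 4^2 = (10/3)/16 = 5/24
  a_5 = (4 - 5)(5/24) / 5^2 = (-5/24)/25 = -1/120
Hence L_5(x) = -x^5/120 + 5 x^4/24 - 5 x^3/3 + 5 x^2 - 5 x + 1.

L_5(x); series = -x^5/120 + 5 x^4/24 - 5 x^3/3 + 5 x^2 - 5 x + 1


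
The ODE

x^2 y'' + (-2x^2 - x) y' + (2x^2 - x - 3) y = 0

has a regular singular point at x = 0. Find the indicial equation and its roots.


Divide by x^2 to reach normal form y'' + P_1(x) y' + P_2(x) y = 0 with P_1(x) = -2 - 1/x and P_2(x) = 2 - 1/x - 3/x^2.
x = 0 is a singular point because the y'-coefficient -2 - 1/x has a pole at x = 0 and the y-coefficient 2 - 1/x - 3/x^2 has a pole at x = 0.
It is a regular singular point because x P_1(x) = p(x) = -2x - 1 and x^2 P_2(x) = q(x) = 2x^2 - x - 3 are polynomials, hence analytic at x = 0.
p(0) = -1,  q(0) = -3.
Indicial equation: r(r-1) + p(0) r + q(0) = 0, i.e. r^2 + (p(0) - 1) r + q(0) = 0, i.e. r^2 - 2 r - 3 = 0.
Discriminant: (-2)^2 - 4(-3) = 16, so r = (2 ± 4)/2.
Solving: r_1 = 3, r_2 = -1.

indicial: r^2 - 2 r - 3 = 0; roots r_1 = 3, r_2 = -1


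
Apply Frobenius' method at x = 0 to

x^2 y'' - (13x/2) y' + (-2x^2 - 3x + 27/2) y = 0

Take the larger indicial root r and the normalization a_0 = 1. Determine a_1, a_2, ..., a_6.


Write in Frobenius form y'' + (p(x)/x) y' + (q(x)/x^2) y = 0:
  p(x) = -13/2,  q(x) = -2x^2 - 3x + 27/2.
Indicial equation: r(r-1) + (-13/2) r + (27/2) = 0 -> roots r_1 = 9/2, r_2 = 3.
Take r = r_1 = 9/2. Let y(x) = x^r sum_{n>=0} a_n x^n with a_0 = 1.
Substitute y = x^r sum a_n x^n and match x^{r+n}. The recurrence is
  D(n) a_n - 3 a_{n-1} - 2 a_{n-2} = 0,  where D(n) = (r+n)(r+n-1) + (-13/2)(r+n) + (27/2).
  a_n = [3 a_{n-1} + 2 a_{n-2}] / D(n).
Since the indicial polynomial factors as (r - r_1)(r - r_2), D(n) = (r_1 + n - r_1)(r_1 + n - r_2) = n(n + 3/2).
Evaluating step by step (a_0 = 1):
  n = 1: D(1) = 1(1 + 3/2) = 5/2; numerator = 3(1) = 3; a_1 = (3)/(5/2) = 6/5
  n = 2: D(2) = 2(2 + 3/2) = 7; numerator = 3(6/5) + 2(1) = 28/5; a_2 = (28/5)/(7) = 4/5
  n = 3: D(3) = 3(3 + 3/2) = 27/2; numerator = 3(4/5) + 2(6/5) = 24/5; a_3 = (24/5)/(27/2) = 16/45
  n = 4: D(4) = 4(4 + 3/2) = 22; numerator = 3(16/45) + 2(4/5) = 8/3; a_4 = (8/3)/(22) = 4/33
  n = 5: D(5) = 5(5 + 3/2) = 65/2; numerator = 3(4/33) + 2(16/45) = 532/495; a_5 = (532/495)/(65/2) = 1064/32175
  n = 6: D(6) = 6(6 + 3/2) = 45; numerator = 3(1064/32175) + 2(4/33) = 3664/10725; a_6 = (3664/10725)/(45) = 3664/482625

r = 9/2; a_0 = 1; a_1 = 6/5; a_2 = 4/5; a_3 = 16/45; a_4 = 4/33; a_5 = 1064/32175; a_6 = 3664/482625


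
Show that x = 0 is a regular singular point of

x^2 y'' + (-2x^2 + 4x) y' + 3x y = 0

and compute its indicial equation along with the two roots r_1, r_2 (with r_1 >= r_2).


Divide by x^2 to reach normal form y'' + P_1(x) y' + P_2(x) y = 0 with P_1(x) = -2 + 4/x and P_2(x) = 3/x.
x = 0 is a singular point because the y'-coefficient -2 + 4/x has a pole at x = 0 and the y-coefficient 3/x has a pole at x = 0.
It is a regular singular point because x P_1(x) = p(x) = 4 - 2x and x^2 P_2(x) = q(x) = 3x are polynomials, hence analytic at x = 0.
p(0) = 4,  q(0) = 0.
Indicial equation: r(r-1) + p(0) r + q(0) = 0, i.e. r^2 + (p(0) - 1) r + q(0) = 0, i.e. r^2 + 3 r = 0.
Discriminant: (3)^2 - 4(0) = 9, so r = (-3 ± 3)/2.
Solving: r_1 = 0, r_2 = -3.

indicial: r^2 + 3 r = 0; roots r_1 = 0, r_2 = -3


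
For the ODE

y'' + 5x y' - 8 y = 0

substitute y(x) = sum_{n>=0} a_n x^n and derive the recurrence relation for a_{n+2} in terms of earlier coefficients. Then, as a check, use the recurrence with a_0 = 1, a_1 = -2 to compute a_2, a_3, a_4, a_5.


Substitute y = sum_n a_n x^n.
y''(x) has coefficient (n+2)(n+1) a_{n+2} at x^n;
5 x y'(x) has coefficient 5 n a_n at x^n (shift);
-8 y(x) has coefficient -8 a_n at x^n.
Matching x^n: (n+2)(n+1) a_{n+2} + (5n - 8) a_n = 0.
Thus a_{n+2} = (-5n + 8) / ((n+1)(n+2)) * a_n.

Check with a_0 = 1, a_1 = -2 (apply the recurrence for n = 0, 1, 2, 3): a_0 = 1, a_1 = -2, a_2 = 4, a_3 = -1, a_4 = -2/3, a_5 = 7/20.

a_(n+2) = (-5n + 8) / ((n+1)(n+2)) * a_n; check: a_0 = 1, a_1 = -2, a_2 = 4, a_3 = -1, a_4 = -2/3, a_5 = 7/20


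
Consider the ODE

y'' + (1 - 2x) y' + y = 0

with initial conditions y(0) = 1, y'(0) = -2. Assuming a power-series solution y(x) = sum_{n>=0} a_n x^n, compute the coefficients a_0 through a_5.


Ansatz: y(x) = sum_{n>=0} a_n x^n, so y'(x) = sum_{n>=1} n a_n x^(n-1) and y''(x) = sum_{n>=2} n(n-1) a_n x^(n-2).
Substitute into P(x) y'' + Q(x) y' + R(x) y = 0 with P(x) = 1, Q(x) = 1 - 2x, R(x) = 1, and match powers of x.
Initial conditions: a_0 = 1, a_1 = -2.
Setting the coefficient of each power of x to zero and solving order by order (substituting the coefficients already found):
  x^0: 2 a_2 + a_1 + a_0 = 0  ->  2 a_2 = -a_1 - a_0 = 1  ->  a_2 = 1/2
  x^1: 6 a_3 + 2 a_2 - a_1 = 0  ->  6 a_3 = -2 a_2 + a_1 = -3  ->  a_3 = -1/2
  x^2: 12 a_4 + 3 a_3 - 3 a_2 = 0  ->  12 a_4 = -3 a_3 + 3 a_2 = 3  ->  a_4 = 1/4
  x^3: 20 a_5 + 4 a_4 - 5 a_3 = 0  ->  20 a_5 = -4 a_4 + 5 a_3 = -7/2  ->  a_5 = -7/40
Truncated series: y(x) = 1 - 2 x + (1/2) x^2 - (1/2) x^3 + (1/4) x^4 - (7/40) x^5 + O(x^6).

a_0 = 1; a_1 = -2; a_2 = 1/2; a_3 = -1/2; a_4 = 1/4; a_5 = -7/40


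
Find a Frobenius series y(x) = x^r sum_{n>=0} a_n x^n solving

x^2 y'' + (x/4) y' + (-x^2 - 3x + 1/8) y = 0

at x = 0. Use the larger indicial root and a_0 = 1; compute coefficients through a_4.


Write in Frobenius form y'' + (p(x)/x) y' + (q(x)/x^2) y = 0:
  p(x) = 1/4,  q(x) = -x^2 - 3x + 1/8.
Indicial equation: r(r-1) + (1/4) r + (1/8) = 0 -> roots r_1 = 1/2, r_2 = 1/4.
Take r = r_1 = 1/2. Let y(x) = x^r sum_{n>=0} a_n x^n with a_0 = 1.
Substitute y = x^r sum a_n x^n and match x^{r+n}. The recurrence is
  D(n) a_n - 3 a_{n-1} - 1 a_{n-2} = 0,  where D(n) = (r+n)(r+n-1) + (1/4)(r+n) + (1/8).
  a_n = [3 a_{n-1} + 1 a_{n-2}] / D(n).
Since the indicial polynomial factors as (r - r_1)(r - r_2), D(n) = (r_1 + n - r_1)(r_1 + n - r_2) = n(n + 1/4).
Evaluating step by step (a_0 = 1):
  n = 1: D(1) = 1(1 + 1/4) = 5/4; numerator = 3(1) = 3; a_1 = (3)/(5/4) = 12/5
  n = 2: D(2) = 2(2 + 1/4) = 9/2; numerator = 3(12/5) + 1(1) = 41/5; a_2 = (41/5)/(9/2) = 82/45
  n = 3: D(3) = 3(3 + 1/4) = 39/4; numerator = 3(82/45) + 1(12/5) = 118/15; a_3 = (118/15)/(39/4) = 472/585
  n = 4: D(4) = 4(4 + 1/4) = 17; numerator = 3(472/585) + 1(82/45) = 2482/585; a_4 = (2482/585)/(17) = 146/585

r = 1/2; a_0 = 1; a_1 = 12/5; a_2 = 82/45; a_3 = 472/585; a_4 = 146/585


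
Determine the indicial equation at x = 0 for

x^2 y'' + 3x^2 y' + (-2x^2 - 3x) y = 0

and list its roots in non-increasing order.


Divide by x^2 to reach normal form y'' + P_1(x) y' + P_2(x) y = 0 with P_1(x) = 3 and P_2(x) = -2 - 3/x.
x = 0 is a singular point because the y-coefficient -2 - 3/x has a pole at x = 0.
It is a regular singular point because x P_1(x) = p(x) = 3x and x^2 P_2(x) = q(x) = -2x^2 - 3x are polynomials, hence analytic at x = 0.
p(0) = 0,  q(0) = 0.
Indicial equation: r(r-1) + p(0) r + q(0) = 0, i.e. r^2 + (p(0) - 1) r + q(0) = 0, i.e. r^2 - 1 r = 0.
Discriminant: (-1)^2 - 4(0) = 1, so r = (1 ± 1)/2.
Solving: r_1 = 1, r_2 = 0.

indicial: r^2 - 1 r = 0; roots r_1 = 1, r_2 = 0


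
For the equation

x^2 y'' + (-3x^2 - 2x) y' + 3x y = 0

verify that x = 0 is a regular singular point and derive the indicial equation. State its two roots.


Divide by x^2 to reach normal form y'' + P_1(x) y' + P_2(x) y = 0 with P_1(x) = -3 - 2/x and P_2(x) = 3/x.
x = 0 is a singular point because the y'-coefficient -3 - 2/x has a pole at x = 0 and the y-coefficient 3/x has a pole at x = 0.
It is a regular singular point because x P_1(x) = p(x) = -3x - 2 and x^2 P_2(x) = q(x) = 3x are polynomials, hence analytic at x = 0.
p(0) = -2,  q(0) = 0.
Indicial equation: r(r-1) + p(0) r + q(0) = 0, i.e. r^2 + (p(0) - 1) r + q(0) = 0, i.e. r^2 - 3 r = 0.
Discriminant: (-3)^2 - 4(0) = 9, so r = (3 ± 3)/2.
Solving: r_1 = 3, r_2 = 0.

indicial: r^2 - 3 r = 0; roots r_1 = 3, r_2 = 0


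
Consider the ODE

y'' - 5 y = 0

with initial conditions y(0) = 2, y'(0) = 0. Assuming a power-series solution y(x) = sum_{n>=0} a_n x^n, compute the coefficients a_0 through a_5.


Ansatz: y(x) = sum_{n>=0} a_n x^n, so y'(x) = sum_{n>=1} n a_n x^(n-1) and y''(x) = sum_{n>=2} n(n-1) a_n x^(n-2).
Substitute into P(x) y'' + Q(x) y' + R(x) y = 0 with P(x) = 1, Q(x) = 0, R(x) = -5, and match powers of x.
Initial conditions: a_0 = 2, a_1 = 0.
Setting the coefficient of each power of x to zero and solving order by order (substituting the coefficients already found):
  x^0: 2 a_2 - 5 a_0 = 0  ->  2 a_2 = 5 a_0 = 10  ->  a_2 = 5
  x^1: 6 a_3 - 5 a_1 = 0  ->  6 a_3 = 5 a_1 = 0  ->  a_3 = 0
  x^2: 12 a_4 - 5 a_2 = 0  ->  12 a_4 = 5 a_2 = 25  ->  a_4 = 25/12
  x^3: 20 a_5 - 5 a_3 = 0  ->  20 a_5 = 5 a_3 = 0  ->  a_5 = 0
Truncated series: y(x) = 2 + 5 x^2 + (25/12) x^4 + O(x^6).

a_0 = 2; a_1 = 0; a_2 = 5; a_3 = 0; a_4 = 25/12; a_5 = 0


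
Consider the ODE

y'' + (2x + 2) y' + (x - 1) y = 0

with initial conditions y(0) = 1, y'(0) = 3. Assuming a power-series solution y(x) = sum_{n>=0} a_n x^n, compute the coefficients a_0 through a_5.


Ansatz: y(x) = sum_{n>=0} a_n x^n, so y'(x) = sum_{n>=1} n a_n x^(n-1) and y''(x) = sum_{n>=2} n(n-1) a_n x^(n-2).
Substitute into P(x) y'' + Q(x) y' + R(x) y = 0 with P(x) = 1, Q(x) = 2x + 2, R(x) = x - 1, and match powers of x.
Initial conditions: a_0 = 1, a_1 = 3.
Setting the coefficient of each power of x to zero and solving order by order (substituting the coefficients already found):
  x^0: 2 a_2 + 2 a_1 - a_0 = 0  ->  2 a_2 = -2 a_1 + a_0 = -5  ->  a_2 = -5/2
  x^1: 6 a_3 + 4 a_2 + a_1 + a_0 = 0  ->  6 a_3 = -4 a_2 - a_1 - a_0 = 6  ->  a_3 = 1
  x^2: 12 a_4 + 6 a_3 + 3 a_2 + a_1 = 0  ->  12 a_4 = -6 a_3 - 3 a_2 - a_1 = -3/2  ->  a_4 = -1/8
  x^3: 20 a_5 + 8 a_4 + 5 a_3 + a_2 = 0  ->  20 a_5 = -8 a_4 - 5 a_3 - a_2 = -3/2  ->  a_5 = -3/40
Truncated series: y(x) = 1 + 3 x - (5/2) x^2 + x^3 - (1/8) x^4 - (3/40) x^5 + O(x^6).

a_0 = 1; a_1 = 3; a_2 = -5/2; a_3 = 1; a_4 = -1/8; a_5 = -3/40


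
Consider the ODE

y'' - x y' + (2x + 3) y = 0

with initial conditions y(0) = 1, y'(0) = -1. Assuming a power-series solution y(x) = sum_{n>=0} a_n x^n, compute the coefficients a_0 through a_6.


Ansatz: y(x) = sum_{n>=0} a_n x^n, so y'(x) = sum_{n>=1} n a_n x^(n-1) and y''(x) = sum_{n>=2} n(n-1) a_n x^(n-2).
Substitute into P(x) y'' + Q(x) y' + R(x) y = 0 with P(x) = 1, Q(x) = -x, R(x) = 2x + 3, and match powers of x.
Initial conditions: a_0 = 1, a_1 = -1.
Setting the coefficient of each power of x to zero and solving order by order (substituting the coefficients already found):
  x^0: 2 a_2 + 3 a_0 = 0  ->  2 a_2 = -3 a_0 = -3  ->  a_2 = -3/2
  x^1: 6 a_3 + 2 a_1 + 2 a_0 = 0  ->  6 a_3 = -2 a_1 - 2 a_0 = 0  ->  a_3 = 0
  x^2: 12 a_4 + a_2 + 2 a_1 = 0  ->  12 a_4 = -a_2 - 2 a_1 = 7/2  ->  a_4 = 7/24
  x^3: 20 a_5 + 2 a_2 = 0  ->  20 a_5 = -2 a_2 = 3  ->  a_5 = 3/20
  x^4: 30 a_6 - a_4 + 2 a_3 = 0  ->  30 a_6 = a_4 - 2 a_3 = 7/24  ->  a_6 = 7/720
Truncated series: y(x) = 1 - x - (3/2) x^2 + (7/24) x^4 + (3/20) x^5 + (7/720) x^6 + O(x^7).

a_0 = 1; a_1 = -1; a_2 = -3/2; a_3 = 0; a_4 = 7/24; a_5 = 3/20; a_6 = 7/720
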